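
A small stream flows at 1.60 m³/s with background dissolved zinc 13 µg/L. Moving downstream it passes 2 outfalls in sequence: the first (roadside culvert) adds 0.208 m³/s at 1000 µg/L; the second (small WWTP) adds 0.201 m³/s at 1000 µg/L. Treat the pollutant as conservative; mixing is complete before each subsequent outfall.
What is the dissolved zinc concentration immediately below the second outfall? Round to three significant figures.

Outfall 1: combined Q = 1.808 m³/s; C = (1.600·13.00 + 0.2080·1000)/1.808 = 126.5 µg/L.
Outfall 2: combined Q = 2.009 m³/s; C = (1.808·126.5 + 0.2010·1000)/2.009 = 213.9 µg/L.

214 µg/L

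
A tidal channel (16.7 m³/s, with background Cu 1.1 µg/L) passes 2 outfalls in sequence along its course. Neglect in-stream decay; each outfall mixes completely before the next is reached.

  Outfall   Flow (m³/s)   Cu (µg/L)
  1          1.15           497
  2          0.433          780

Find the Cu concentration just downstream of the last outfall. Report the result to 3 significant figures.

Outfall 1: combined Q = 17.85 m³/s; C = (16.70·1.100 + 1.150·497.0)/17.85 = 33.05 µg/L.
Outfall 2: combined Q = 18.28 m³/s; C = (17.85·33.05 + 0.4330·780.0)/18.28 = 50.74 µg/L.

50.7 µg/L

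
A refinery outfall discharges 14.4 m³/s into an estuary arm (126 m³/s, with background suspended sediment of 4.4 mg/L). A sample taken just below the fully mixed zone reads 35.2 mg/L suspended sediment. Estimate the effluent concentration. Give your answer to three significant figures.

305 mg/L

Mass balance: 126.0·4.400 + 14.40·Cₑ = 140.4·35.20
→ Cₑ = (140.4·35.20 − 126.0·4.400) / 14.40 = 304.7 mg/L.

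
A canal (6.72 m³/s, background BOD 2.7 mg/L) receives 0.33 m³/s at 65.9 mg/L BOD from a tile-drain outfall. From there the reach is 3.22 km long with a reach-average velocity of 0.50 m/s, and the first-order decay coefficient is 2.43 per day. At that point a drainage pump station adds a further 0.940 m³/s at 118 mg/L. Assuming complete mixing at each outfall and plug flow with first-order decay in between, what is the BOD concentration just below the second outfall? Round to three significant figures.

Conservation of mass: C = (6.720·2.700 + 0.3300·65.90) / 7.050 = 39.89/7.050 = 5.658 mg/L; combined flow 7.050 m³/s.
Travel time t = 3.22·1000 / 0.50 = 6440 s = 1.789 h.
First-order decay: C = 5.658·exp(−k·t) = 5.658·0.8343 = 4.721 mg/L.
At the second outfall, C = (7.050·4.721 + 0.9400·118.0) / (7.050 + 0.9400) = 18.05 mg/L.

18.0 mg/L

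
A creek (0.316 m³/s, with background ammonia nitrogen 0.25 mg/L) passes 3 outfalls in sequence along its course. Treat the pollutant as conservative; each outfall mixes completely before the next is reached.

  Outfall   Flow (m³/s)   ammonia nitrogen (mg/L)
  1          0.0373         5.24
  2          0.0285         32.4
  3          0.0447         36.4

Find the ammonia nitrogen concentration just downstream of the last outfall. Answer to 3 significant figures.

Outfall 1: combined Q = 0.3533 m³/s; C = (0.3160·0.2500 + 0.03730·5.240)/0.3533 = 0.7768 mg/L.
Outfall 2: combined Q = 0.3818 m³/s; C = (0.3533·0.7768 + 0.02850·32.40)/0.3818 = 3.137 mg/L.
Outfall 3: combined Q = 0.4265 m³/s; C = (0.3818·3.137 + 0.04470·36.40)/0.4265 = 6.624 mg/L.

6.62 mg/L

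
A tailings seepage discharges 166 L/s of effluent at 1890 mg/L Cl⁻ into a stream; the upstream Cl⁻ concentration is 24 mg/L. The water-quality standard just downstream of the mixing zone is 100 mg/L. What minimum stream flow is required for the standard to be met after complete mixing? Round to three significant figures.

3910 L/s

Set C_mix = 100: (Q·24.00 + 166.0·1890) / (Q + 166.0) = 100
→ Q = 166.0·(1890 − 100)/(100 − 24.00) = 3910 L/s.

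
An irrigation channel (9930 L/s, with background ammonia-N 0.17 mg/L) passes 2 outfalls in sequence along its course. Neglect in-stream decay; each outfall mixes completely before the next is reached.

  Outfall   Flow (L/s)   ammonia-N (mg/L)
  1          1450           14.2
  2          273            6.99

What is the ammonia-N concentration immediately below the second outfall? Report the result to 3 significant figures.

2.08 mg/L

Below outfall 1: Q → 11380 L/s, C = (9930·0.1700 + 1450·14.20)/11380 = 1.958 mg/L.
Below outfall 2: Q → 11650 L/s, C = (11380·1.958 + 273.0·6.990)/11650 = 2.076 mg/L.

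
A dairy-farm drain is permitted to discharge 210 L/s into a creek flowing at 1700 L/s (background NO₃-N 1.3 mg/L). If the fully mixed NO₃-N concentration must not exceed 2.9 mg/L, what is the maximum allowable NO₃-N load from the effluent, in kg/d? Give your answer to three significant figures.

Mass balance at the limit: 1700·1.300 + 210.0·Cₑ = 1910·2.9 → Cₑ = 15.85 mg/L.
210.0 L/s = 0.2100 m³/s. Load = 0.2100 m³/s × 15.85 g/m³ × 86 400 s/d = 287.6 kg/d.

288 kg/d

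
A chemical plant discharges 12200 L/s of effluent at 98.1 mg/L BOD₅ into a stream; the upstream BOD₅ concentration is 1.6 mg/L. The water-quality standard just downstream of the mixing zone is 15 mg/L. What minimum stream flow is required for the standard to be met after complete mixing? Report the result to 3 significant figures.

Set C_mix = 15: (Q·1.600 + 12200·98.10) / (Q + 12200) = 15
→ Q = 12200·(98.10 − 15)/(15 − 1.600) = 75660 L/s.

75700 L/s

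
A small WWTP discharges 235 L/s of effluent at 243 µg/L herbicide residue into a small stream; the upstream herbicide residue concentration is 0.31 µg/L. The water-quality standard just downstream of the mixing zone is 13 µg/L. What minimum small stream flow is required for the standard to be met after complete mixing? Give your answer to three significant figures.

4260 L/s

Set C_mix = 13: (Q·0.3100 + 235.0·243.0) / (Q + 235.0) = 13
→ Q = 235.0·(243.0 − 13)/(13 − 0.3100) = 4259 L/s.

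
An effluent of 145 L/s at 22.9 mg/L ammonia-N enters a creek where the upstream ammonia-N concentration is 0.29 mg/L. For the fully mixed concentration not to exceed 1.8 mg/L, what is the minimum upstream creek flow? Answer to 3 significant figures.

2030 L/s

Set C_mix = 1.8: (Q·0.2900 + 145.0·22.90) / (Q + 145.0) = 1.8
→ Q = 145.0·(22.90 − 1.8)/(1.8 − 0.2900) = 2026 L/s.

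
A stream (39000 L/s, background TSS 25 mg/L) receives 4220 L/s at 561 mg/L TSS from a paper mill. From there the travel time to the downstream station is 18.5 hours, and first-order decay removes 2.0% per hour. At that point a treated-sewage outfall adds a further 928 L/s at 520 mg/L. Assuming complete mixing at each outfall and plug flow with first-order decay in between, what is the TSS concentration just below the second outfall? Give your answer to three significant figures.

Flow-weighted average: C = (39000·25.00 + 4220·561.0) / 43220 = 3342000/43220 = 77.34 mg/L; combined flow 43220 L/s.
2.0%/h lost → k = −ln(1 − 0.02) = 0.02020 h⁻¹.
Applying C = C₀e^(−kt): 77.34 × 0.6881 = 53.22 mg/L.
At the second outfall, C = (43220·53.22 + 928.0·520.0) / (43220 + 928.0) = 63.03 mg/L.

63.0 mg/L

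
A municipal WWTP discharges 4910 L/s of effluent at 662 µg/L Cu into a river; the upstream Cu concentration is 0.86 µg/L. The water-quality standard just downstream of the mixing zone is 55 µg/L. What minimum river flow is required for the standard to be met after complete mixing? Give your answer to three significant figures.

Set C_mix = 55: (Q·0.8600 + 4910·662.0) / (Q + 4910) = 55
→ Q = 4910·(662.0 − 55)/(55 − 0.8600) = 55050 L/s.

55000 L/s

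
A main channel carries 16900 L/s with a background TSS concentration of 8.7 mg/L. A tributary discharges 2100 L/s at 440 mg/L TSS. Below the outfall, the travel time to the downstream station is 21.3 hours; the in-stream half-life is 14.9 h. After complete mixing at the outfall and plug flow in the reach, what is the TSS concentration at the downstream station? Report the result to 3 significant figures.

After mixing, C = (16900·8.700 + 2100·440.0) / 19000 = 1071000/19000 = 56.37 mg/L.
Half-life 14.9 h → k = ln 2 / 14.9 = 0.04652 h⁻¹ = 1.116 d⁻¹.
Applying C = C₀e^(−kt): 56.37 × 0.3713 = 20.93 mg/L.

20.9 mg/L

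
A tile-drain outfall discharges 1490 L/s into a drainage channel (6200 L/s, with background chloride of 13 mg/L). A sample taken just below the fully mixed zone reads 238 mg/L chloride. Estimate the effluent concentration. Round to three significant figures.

1170 mg/L

Mass balance: 6200·13.00 + 1490·Cₑ = 7690·238.0
→ Cₑ = (7690·238.0 − 6200·13.00) / 1490 = 1174 mg/L.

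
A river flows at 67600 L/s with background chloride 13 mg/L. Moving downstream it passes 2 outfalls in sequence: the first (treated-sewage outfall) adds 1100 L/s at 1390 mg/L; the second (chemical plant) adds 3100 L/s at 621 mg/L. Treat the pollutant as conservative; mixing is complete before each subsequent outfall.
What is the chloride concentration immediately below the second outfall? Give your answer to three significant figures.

Outfall 1: combined Q = 68700 L/s; C = (67600·13.00 + 1100·1390)/68700 = 35.05 mg/L.
Outfall 2: combined Q = 71800 L/s; C = (68700·35.05 + 3100·621.0)/71800 = 60.35 mg/L.

60.3 mg/L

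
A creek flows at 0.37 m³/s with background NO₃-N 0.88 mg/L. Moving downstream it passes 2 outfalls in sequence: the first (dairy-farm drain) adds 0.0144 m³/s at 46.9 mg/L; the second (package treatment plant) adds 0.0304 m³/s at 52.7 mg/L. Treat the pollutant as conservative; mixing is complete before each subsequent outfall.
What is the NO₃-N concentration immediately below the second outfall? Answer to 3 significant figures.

After outfall 1: Q = 0.3700 + 0.01440 = 0.3844 m³/s; C = (0.3700·0.8800 + 0.01440·46.90)/0.3844 = 2.604 mg/L.
After outfall 2: Q = 0.3844 + 0.03040 = 0.4148 m³/s; C = (0.3844·2.604 + 0.03040·52.70)/0.4148 = 6.275 mg/L.

6.28 mg/L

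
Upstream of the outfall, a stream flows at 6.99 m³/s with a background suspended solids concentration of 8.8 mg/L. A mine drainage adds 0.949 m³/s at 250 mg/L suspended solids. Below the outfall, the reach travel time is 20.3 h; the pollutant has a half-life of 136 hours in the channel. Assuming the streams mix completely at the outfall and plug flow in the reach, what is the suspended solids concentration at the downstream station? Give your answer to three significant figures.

33.9 mg/L

After mixing, C = (6.990·8.800 + 0.9490·250.0) / 7.939 = 298.8/7.939 = 37.63 mg/L.
Half-life 136 h → k = ln 2 / 136 = 0.005097 h⁻¹ = 0.1223 d⁻¹.
First-order decay: C = 37.63·exp(−k·t) = 37.63·0.9017 = 33.93 mg/L.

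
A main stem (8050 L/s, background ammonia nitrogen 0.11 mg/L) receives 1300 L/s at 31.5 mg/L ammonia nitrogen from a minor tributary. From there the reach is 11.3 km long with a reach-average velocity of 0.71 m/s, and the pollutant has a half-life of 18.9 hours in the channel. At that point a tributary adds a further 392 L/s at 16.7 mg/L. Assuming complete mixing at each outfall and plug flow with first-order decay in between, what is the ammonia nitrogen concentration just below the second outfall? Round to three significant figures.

Mixed concentration C = ΣQC/ΣQ = (8050·0.1100 + 1300·31.50) / 9350 = 41840/9350 = 4.474 mg/L; combined flow 9350 L/s.
Travel time t = 11.3·1000 / 0.71 = 15920 s = 4.421 h.
Half-life 18.9 h → k = ln 2 / 18.9 = 0.03667 h⁻¹ = 0.8802 d⁻¹.
First-order decay: C = 4.474·exp(−k·t) = 4.474·0.8503 = 3.805 mg/L.
Second outfall: C = (9350·3.805 + 392.0·16.70)/9742 = 4.324 mg/L.

4.32 mg/L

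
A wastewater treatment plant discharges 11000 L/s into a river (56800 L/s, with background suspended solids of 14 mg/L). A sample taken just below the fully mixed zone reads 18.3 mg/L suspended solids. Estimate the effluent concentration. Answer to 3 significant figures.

Mass balance: 56800·14.00 + 11000·Cₑ = 67800·18.30
→ Cₑ = (67800·18.30 − 56800·14.00) / 11000 = 40.50 mg/L.

40.5 mg/L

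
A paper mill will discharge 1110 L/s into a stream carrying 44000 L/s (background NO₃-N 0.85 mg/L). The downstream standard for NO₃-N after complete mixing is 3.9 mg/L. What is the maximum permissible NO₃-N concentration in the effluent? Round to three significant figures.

At the limit, (Qr·Cr + Qe·Cₑ)/(Qr + Qe) = 3.9:
Cₑ = (45110·3.9 − 44000·0.8500) / 1110 = 124.8 mg/L.

125 mg/L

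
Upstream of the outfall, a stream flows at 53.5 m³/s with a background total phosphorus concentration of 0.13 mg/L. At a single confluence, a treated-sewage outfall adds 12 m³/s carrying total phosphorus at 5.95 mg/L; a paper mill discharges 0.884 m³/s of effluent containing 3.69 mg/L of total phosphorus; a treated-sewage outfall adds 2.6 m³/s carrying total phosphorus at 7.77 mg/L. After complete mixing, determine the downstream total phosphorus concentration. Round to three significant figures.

1.48 mg/L

After mixing, C = (53.50·0.1300 + 12.00·5.950 + 0.8840·3.690 + 2.600·7.770) / 68.98 = 101.8/68.98 = 1.476 mg/L.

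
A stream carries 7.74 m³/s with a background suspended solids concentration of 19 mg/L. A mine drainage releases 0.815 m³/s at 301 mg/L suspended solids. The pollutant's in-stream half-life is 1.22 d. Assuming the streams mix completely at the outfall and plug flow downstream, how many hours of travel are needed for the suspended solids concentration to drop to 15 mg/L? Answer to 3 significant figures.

After mixing, C = (7.740·19.00 + 0.8150·301.0) / 8.555 = 392.4/8.555 = 45.86 mg/L.
Half-life 1.22 d → k = ln 2 / 1.22 = 0.5682 d⁻¹.
45.86·exp(−k·t) = 15 → t = ln(45.86/15)/k = 170000 s = 47.21 h.

47.2 h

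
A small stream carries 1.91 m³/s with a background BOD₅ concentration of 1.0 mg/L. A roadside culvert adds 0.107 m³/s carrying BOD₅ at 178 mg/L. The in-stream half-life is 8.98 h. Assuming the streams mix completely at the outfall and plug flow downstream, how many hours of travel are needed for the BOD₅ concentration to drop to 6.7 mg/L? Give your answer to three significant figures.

5.68 h

Conservation of mass: C = (1.910·1.000 + 0.1070·178.0) / 2.017 = 20.96/2.017 = 10.39 mg/L.
Half-life 8.98 h → k = ln 2 / 8.98 = 0.07719 h⁻¹ = 1.853 d⁻¹.
10.39·exp(−k·t) = 6.7 → t = ln(10.39/6.7)/k = 20460 s = 5.684 h.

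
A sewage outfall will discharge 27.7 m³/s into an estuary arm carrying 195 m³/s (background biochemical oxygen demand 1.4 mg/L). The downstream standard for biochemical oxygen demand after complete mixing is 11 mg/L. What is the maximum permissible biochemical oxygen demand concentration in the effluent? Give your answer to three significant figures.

78.6 mg/L

At the limit, (Qr·Cr + Qe·Cₑ)/(Qr + Qe) = 11:
Cₑ = (222.7·11 − 195.0·1.400) / 27.70 = 78.58 mg/L.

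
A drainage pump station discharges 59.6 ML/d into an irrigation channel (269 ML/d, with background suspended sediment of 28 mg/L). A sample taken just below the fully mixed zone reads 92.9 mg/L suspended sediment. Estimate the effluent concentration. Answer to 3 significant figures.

386 mg/L

Mass balance: 269.0·28.00 + 59.60·Cₑ = 328.6·92.90
→ Cₑ = (328.6·92.90 − 269.0·28.00) / 59.60 = 385.8 mg/L.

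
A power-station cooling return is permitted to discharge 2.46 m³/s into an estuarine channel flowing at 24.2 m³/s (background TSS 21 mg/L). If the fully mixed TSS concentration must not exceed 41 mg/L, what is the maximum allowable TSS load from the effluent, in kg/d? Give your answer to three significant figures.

50500 kg/d

Mass balance at the limit: 24.20·21.00 + 2.460·Cₑ = 26.66·41 → Cₑ = 237.7 mg/L.
Load = 2.460 m³/s × 237.7 g/m³ × 86 400 s/d = 50530 kg/d.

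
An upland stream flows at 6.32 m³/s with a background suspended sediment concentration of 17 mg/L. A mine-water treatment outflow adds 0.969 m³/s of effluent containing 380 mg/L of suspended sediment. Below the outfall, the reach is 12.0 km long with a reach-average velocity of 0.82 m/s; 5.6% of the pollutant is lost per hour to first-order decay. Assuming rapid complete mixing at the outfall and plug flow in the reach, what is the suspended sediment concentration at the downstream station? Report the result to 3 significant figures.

51.6 mg/L

Mass balance: C = (6.320·17.00 + 0.9690·380.0) / 7.289 = 475.7/7.289 = 65.26 mg/L.
Travel time t = 12.0·1000 / 0.82 = 14630 s = 4.065 h.
5.6%/h lost → k = −ln(1 − 0.056) = 0.05763 h⁻¹.
Decay over the reach: 65.26·exp(−kt) = 65.26·0.7912 = 51.63 mg/L.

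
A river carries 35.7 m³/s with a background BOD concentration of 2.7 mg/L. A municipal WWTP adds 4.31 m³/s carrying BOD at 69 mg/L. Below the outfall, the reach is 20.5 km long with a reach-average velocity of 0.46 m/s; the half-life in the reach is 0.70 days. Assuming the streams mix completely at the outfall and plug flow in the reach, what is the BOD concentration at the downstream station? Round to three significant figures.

Mass balance: C = (35.70·2.700 + 4.310·69.00) / 40.01 = 393.8/40.01 = 9.842 mg/L.
Travel time t = 20.5·1000 / 0.46 = 44570 s = 12.38 h.
Half-life 0.70 d → k = ln 2 / 0.70 = 0.9902 d⁻¹.
First-order decay: C = 9.842·exp(−k·t) = 9.842·0.6000 = 5.906 mg/L.

5.91 mg/L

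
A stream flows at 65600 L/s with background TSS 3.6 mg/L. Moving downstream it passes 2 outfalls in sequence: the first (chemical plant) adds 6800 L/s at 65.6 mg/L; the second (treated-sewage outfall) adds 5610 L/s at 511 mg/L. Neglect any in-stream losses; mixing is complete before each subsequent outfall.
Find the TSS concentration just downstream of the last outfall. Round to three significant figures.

45.5 mg/L

After outfall 1: Q = 65600 + 6800 = 72400 L/s; C = (65600·3.600 + 6800·65.60)/72400 = 9.423 mg/L.
After outfall 2: Q = 72400 + 5610 = 78010 L/s; C = (72400·9.423 + 5610·511.0)/78010 = 45.49 mg/L.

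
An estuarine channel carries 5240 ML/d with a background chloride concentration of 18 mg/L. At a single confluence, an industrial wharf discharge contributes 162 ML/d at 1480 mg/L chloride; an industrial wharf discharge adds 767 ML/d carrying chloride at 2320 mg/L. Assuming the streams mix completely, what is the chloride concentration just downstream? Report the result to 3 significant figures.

After mixing, C = (5240·18.00 + 162.0·1480 + 767.0·2320) / 6169 = 2114000/6169 = 342.6 mg/L.

343 mg/L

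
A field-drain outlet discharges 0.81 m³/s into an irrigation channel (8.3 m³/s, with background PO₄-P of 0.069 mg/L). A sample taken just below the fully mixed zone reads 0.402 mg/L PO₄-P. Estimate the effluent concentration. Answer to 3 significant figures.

3.81 mg/L

Mass balance: 8.300·0.06900 + 0.8100·Cₑ = 9.110·0.4020
→ Cₑ = (9.110·0.4020 − 8.300·0.06900) / 0.8100 = 3.814 mg/L.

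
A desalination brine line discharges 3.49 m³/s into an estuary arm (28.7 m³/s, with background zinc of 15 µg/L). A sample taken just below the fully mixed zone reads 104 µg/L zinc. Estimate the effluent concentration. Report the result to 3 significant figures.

Mass balance: 28.70·15.00 + 3.490·Cₑ = 32.19·104.0
→ Cₑ = (32.19·104.0 − 28.70·15.00) / 3.490 = 835.9 µg/L.

836 µg/L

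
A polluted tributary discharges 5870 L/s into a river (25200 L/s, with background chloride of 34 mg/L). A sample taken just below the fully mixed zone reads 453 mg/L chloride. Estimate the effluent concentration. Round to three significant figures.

Mass balance: 25200·34.00 + 5870·Cₑ = 31070·453.0
→ Cₑ = (31070·453.0 − 25200·34.00) / 5870 = 2252 mg/L.

2250 mg/L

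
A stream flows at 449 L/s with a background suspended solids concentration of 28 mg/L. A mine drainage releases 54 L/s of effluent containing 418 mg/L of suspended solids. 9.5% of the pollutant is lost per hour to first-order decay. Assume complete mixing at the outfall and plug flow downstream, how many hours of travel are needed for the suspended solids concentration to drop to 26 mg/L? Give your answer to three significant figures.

Conservation of mass: C = (449.0·28.00 + 54.00·418.0) / 503.0 = 35140/503.0 = 69.87 mg/L.
9.5%/h lost → k = −ln(1 − 0.095) = 0.09982 h⁻¹.
69.87·exp(−k·t) = 26 → t = ln(69.87/26)/k = 35650 s = 9.903 h.

9.90 h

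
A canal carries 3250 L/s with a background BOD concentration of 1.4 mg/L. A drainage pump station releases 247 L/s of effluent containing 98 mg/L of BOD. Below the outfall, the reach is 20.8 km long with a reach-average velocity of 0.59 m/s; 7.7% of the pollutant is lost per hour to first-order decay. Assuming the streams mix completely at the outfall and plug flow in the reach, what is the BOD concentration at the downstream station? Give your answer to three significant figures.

Flow-weighted average: C = (3250·1.400 + 247.0·98.00) / 3497 = 28760/3497 = 8.223 mg/L.
Travel time t = 20.8·1000 / 0.59 = 35250 s = 9.793 h.
7.7%/h lost → k = −ln(1 − 0.077) = 0.08013 h⁻¹.
Decay over the reach: 8.223·exp(−kt) = 8.223·0.4563 = 3.752 mg/L.

3.75 mg/L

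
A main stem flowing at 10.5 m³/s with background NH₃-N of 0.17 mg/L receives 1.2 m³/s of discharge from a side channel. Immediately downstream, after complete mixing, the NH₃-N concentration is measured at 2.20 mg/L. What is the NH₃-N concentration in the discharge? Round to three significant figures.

Mass balance: 10.50·0.1700 + 1.200·Cₑ = 11.70·2.200
→ Cₑ = (11.70·2.200 − 10.50·0.1700) / 1.200 = 19.96 mg/L.

20.0 mg/L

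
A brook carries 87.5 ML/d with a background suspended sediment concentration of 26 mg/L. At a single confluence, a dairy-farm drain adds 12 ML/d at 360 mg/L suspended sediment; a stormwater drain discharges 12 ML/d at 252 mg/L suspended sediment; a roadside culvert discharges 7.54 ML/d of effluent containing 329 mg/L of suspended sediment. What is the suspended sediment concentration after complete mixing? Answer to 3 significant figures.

102 mg/L

Mass balance: C = (87.50·26.00 + 12.00·360.0 + 12.00·252.0 + 7.540·329.0) / 119.0 = 12100/119.0 = 101.6 mg/L.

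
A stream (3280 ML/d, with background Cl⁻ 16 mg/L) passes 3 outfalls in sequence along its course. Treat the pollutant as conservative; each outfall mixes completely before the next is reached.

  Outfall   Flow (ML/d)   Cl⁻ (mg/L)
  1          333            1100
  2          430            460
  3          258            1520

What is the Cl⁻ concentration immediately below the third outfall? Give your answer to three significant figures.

Outfall 1: combined Q = 3613 ML/d; C = (3280·16.00 + 333.0·1100)/3613 = 115.9 mg/L.
Outfall 2: combined Q = 4043 ML/d; C = (3613·115.9 + 430.0·460.0)/4043 = 152.5 mg/L.
Outfall 3: combined Q = 4301 ML/d; C = (4043·152.5 + 258.0·1520)/4301 = 234.5 mg/L.

235 mg/L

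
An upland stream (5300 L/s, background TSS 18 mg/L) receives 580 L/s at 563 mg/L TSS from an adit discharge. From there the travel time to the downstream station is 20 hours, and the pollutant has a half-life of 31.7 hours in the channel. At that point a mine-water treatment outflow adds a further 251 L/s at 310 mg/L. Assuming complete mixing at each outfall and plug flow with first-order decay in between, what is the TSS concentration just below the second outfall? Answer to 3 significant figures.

Mixed concentration C = ΣQC/ΣQ = (5300·18.00 + 580.0·563.0) / 5880 = 421900/5880 = 71.76 mg/L; combined flow 5880 L/s.
Half-life 31.7 h → k = ln 2 / 31.7 = 0.02187 h⁻¹ = 0.5248 d⁻¹.
First-order decay: C = 71.76·exp(−k·t) = 71.76·0.6458 = 46.34 mg/L.
At the second outfall, C = (5880·46.34 + 251.0·310.0) / (5880 + 251.0) = 57.13 mg/L.

57.1 mg/L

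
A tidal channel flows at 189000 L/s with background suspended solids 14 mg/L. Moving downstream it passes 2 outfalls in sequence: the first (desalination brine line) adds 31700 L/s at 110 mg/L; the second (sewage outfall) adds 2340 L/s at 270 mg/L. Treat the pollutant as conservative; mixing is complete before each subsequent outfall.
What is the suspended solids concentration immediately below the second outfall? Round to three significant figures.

30.3 mg/L

Outfall 1: combined Q = 220700 L/s; C = (189000·14.00 + 31700·110.0)/220700 = 27.79 mg/L.
Outfall 2: combined Q = 223000 L/s; C = (220700·27.79 + 2340·270.0)/223000 = 30.33 mg/L.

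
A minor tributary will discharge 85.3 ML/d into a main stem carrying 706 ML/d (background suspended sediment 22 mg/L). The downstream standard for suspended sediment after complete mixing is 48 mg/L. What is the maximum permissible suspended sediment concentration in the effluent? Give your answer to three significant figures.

At the limit, (Qr·Cr + Qe·Cₑ)/(Qr + Qe) = 48:
Cₑ = (791.3·48 − 706.0·22.00) / 85.30 = 263.2 mg/L.

263 mg/L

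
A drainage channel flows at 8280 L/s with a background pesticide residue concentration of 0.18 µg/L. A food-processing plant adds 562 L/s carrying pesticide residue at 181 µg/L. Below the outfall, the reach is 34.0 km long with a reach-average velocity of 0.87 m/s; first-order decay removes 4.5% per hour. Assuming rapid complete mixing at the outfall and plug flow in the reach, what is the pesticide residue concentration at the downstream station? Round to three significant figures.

7.08 µg/L

Conservation of mass: C = (8280·0.1800 + 562.0·181.0) / 8842 = 103200/8842 = 11.67 µg/L.
Travel time t = 34.0·1000 / 0.87 = 39080 s = 10.86 h.
4.5%/h lost → k = −ln(1 − 0.045) = 0.04604 h⁻¹.
Applying C = C₀e^(−kt): 11.67 × 0.6066 = 7.081 µg/L.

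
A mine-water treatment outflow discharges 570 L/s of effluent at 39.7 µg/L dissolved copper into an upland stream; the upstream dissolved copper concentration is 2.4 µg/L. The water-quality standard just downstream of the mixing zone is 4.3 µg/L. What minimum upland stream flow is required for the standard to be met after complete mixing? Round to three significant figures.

Set C_mix = 4.3: (Q·2.400 + 570.0·39.70) / (Q + 570.0) = 4.3
→ Q = 570.0·(39.70 − 4.3)/(4.3 − 2.400) = 10620 L/s.

10600 L/s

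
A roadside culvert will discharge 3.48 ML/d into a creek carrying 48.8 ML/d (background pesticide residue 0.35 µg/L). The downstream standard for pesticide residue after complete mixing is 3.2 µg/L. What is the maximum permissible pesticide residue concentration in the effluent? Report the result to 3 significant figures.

At the limit, (Qr·Cr + Qe·Cₑ)/(Qr + Qe) = 3.2:
Cₑ = (52.28·3.2 − 48.80·0.3500) / 3.480 = 43.17 µg/L.

43.2 µg/L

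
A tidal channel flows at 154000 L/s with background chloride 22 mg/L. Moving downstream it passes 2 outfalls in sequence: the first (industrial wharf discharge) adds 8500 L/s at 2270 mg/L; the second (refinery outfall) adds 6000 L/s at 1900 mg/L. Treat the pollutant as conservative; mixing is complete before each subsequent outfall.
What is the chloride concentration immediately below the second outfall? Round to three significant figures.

After outfall 1: Q = 154000 + 8500 = 162500 L/s; C = (154000·22.00 + 8500·2270)/162500 = 139.6 mg/L.
After outfall 2: Q = 162500 + 6000 = 168500 L/s; C = (162500·139.6 + 6000·1900)/168500 = 202.3 mg/L.

202 mg/L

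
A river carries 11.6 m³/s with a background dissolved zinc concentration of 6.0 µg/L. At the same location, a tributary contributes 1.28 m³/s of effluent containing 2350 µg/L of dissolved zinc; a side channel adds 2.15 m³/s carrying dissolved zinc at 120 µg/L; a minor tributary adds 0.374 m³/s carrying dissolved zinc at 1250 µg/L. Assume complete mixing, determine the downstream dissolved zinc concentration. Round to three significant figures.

247 µg/L

After mixing, C = (11.60·6.000 + 1.280·2350 + 2.150·120.0 + 0.3740·1250) / 15.40 = 3803/15.40 = 246.9 µg/L.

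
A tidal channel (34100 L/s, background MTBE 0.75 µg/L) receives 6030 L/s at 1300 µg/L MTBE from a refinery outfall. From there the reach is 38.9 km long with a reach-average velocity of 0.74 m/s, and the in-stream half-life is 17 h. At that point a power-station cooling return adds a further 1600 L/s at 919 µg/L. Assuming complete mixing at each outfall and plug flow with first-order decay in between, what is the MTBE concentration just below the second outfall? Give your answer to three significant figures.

139 µg/L

Mass balance: C = (34100·0.7500 + 6030·1300) / 40130 = 7865000/40130 = 196.0 µg/L; combined flow 40130 L/s.
Travel time t = 38.9·1000 / 0.74 = 52570 s = 14.60 h.
Half-life 17 h → k = ln 2 / 17 = 0.04077 h⁻¹ = 0.9786 d⁻¹.
Applying C = C₀e^(−kt): 196.0 × 0.5514 = 108.1 µg/L.
At the second outfall, C = (40130·108.1 + 1600·919.0) / (40130 + 1600) = 139.1 µg/L.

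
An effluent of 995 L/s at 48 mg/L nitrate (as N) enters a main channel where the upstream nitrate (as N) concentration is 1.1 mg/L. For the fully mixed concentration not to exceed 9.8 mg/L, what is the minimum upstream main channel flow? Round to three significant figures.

4370 L/s

Set C_mix = 9.8: (Q·1.100 + 995.0·48.00) / (Q + 995.0) = 9.8
→ Q = 995.0·(48.00 − 9.8)/(9.8 − 1.100) = 4369 L/s.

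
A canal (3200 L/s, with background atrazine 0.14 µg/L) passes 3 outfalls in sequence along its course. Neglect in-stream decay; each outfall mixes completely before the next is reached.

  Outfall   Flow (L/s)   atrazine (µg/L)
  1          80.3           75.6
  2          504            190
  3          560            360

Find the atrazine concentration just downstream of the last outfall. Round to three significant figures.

Outfall 1: combined Q = 3280 L/s; C = (3200·0.1400 + 80.30·75.60)/3280 = 1.987 µg/L.
Outfall 2: combined Q = 3784 L/s; C = (3280·1.987 + 504.0·190.0)/3784 = 27.03 µg/L.
Outfall 3: combined Q = 4344 L/s; C = (3784·27.03 + 560.0·360.0)/4344 = 69.95 µg/L.

69.9 µg/L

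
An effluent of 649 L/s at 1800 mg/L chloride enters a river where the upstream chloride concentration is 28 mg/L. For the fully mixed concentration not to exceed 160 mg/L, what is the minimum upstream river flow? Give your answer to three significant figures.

Set C_mix = 160: (Q·28.00 + 649.0·1800) / (Q + 649.0) = 160
→ Q = 649.0·(1800 − 160)/(160 − 28.00) = 8063 L/s.

8060 L/s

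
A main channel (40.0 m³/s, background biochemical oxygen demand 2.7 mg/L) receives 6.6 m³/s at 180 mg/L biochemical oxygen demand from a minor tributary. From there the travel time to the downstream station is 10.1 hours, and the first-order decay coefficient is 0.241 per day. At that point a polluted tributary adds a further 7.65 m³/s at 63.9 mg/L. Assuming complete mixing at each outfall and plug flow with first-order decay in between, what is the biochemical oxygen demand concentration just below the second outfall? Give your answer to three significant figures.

Mass balance: C = (40.00·2.700 + 6.600·180.0) / 46.60 = 1296/46.60 = 27.81 mg/L; combined flow 46.60 m³/s.
After decay, C = 27.81 × e^(−kt) = 27.81 × 0.9036 = 25.13 mg/L.
Second outfall: C = (46.60·25.13 + 7.650·63.90)/54.25 = 30.60 mg/L.

30.6 mg/L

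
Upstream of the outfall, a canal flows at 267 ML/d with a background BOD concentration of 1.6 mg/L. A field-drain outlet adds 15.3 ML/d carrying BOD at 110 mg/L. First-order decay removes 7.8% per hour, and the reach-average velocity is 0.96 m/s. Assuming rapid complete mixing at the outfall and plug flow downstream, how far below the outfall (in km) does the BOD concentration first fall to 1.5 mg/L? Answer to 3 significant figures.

68.3 km

Conservation of mass: C = (267.0·1.600 + 15.30·110.0) / 282.3 = 2110/282.3 = 7.475 mg/L.
7.8%/h lost → k = −ln(1 − 0.078) = 0.08121 h⁻¹.
Set 7.475·exp(−k·t) = 1.5 → t = ln(7.475/1.5)/k = 71200 s = 19.78 h.
Distance = v·t = 0.96·71200 = 68350 m = 68.35 km.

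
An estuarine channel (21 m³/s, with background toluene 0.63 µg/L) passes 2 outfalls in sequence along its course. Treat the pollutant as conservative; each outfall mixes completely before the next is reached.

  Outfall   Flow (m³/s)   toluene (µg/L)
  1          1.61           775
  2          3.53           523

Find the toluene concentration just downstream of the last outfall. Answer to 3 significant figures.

119 µg/L

Outfall 1: combined Q = 22.61 m³/s; C = (21.00·0.6300 + 1.610·775.0)/22.61 = 55.77 µg/L.
Outfall 2: combined Q = 26.14 m³/s; C = (22.61·55.77 + 3.530·523.0)/26.14 = 118.9 µg/L.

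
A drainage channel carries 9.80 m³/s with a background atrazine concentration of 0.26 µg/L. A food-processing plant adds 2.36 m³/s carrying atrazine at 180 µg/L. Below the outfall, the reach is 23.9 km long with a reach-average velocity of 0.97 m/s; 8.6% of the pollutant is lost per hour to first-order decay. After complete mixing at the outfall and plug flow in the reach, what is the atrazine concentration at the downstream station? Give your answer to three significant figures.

19.0 µg/L

Flow-weighted average: C = (9.800·0.2600 + 2.360·180.0) / 12.16 = 427.3/12.16 = 35.14 µg/L.
Travel time t = 23.9·1000 / 0.97 = 24640 s = 6.844 h.
8.6%/h lost → k = −ln(1 − 0.086) = 0.08992 h⁻¹.
Decay over the reach: 35.14·exp(−kt) = 35.14·0.5404 = 18.99 µg/L.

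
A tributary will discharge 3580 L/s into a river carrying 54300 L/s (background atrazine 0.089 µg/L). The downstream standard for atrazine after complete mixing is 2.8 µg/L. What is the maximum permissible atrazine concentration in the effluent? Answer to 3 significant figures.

At the limit, (Qr·Cr + Qe·Cₑ)/(Qr + Qe) = 2.8:
Cₑ = (57880·2.8 − 54300·0.08900) / 3580 = 43.92 µg/L.

43.9 µg/L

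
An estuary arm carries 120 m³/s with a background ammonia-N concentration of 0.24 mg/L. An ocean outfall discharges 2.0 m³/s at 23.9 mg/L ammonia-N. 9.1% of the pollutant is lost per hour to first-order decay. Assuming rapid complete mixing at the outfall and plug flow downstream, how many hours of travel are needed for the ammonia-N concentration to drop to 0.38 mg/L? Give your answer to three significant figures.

Mass balance: C = (120.0·0.2400 + 2.000·23.90) / 122.0 = 76.60/122.0 = 0.6279 mg/L.
9.1%/h lost → k = −ln(1 − 0.091) = 0.09541 h⁻¹.
0.6279·exp(−k·t) = 0.38 → t = ln(0.6279/0.38)/k = 18950 s = 5.263 h.

5.26 h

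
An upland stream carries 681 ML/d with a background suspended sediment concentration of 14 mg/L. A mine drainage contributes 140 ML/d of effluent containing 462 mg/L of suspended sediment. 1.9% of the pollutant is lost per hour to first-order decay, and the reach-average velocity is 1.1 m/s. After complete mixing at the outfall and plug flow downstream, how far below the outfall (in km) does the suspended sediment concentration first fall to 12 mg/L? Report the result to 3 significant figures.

Conservation of mass: C = (681.0·14.00 + 140.0·462.0) / 821.0 = 74210/821.0 = 90.39 mg/L.
1.9%/h lost → k = −ln(1 − 0.019) = 0.01918 h⁻¹.
Set 90.39·exp(−k·t) = 12 → t = ln(90.39/12)/k = 379000 s = 105.3 h.
Distance = v·t = 1.1·379000 = 416800 m = 416.8 km.

417 km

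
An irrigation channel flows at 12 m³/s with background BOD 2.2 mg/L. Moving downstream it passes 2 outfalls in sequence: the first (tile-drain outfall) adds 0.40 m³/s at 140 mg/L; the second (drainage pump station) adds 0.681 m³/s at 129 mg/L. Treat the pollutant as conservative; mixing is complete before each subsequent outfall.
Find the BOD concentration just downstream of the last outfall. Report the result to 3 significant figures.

13.0 mg/L

After outfall 1: Q = 12.00 + 0.4000 = 12.40 m³/s; C = (12.00·2.200 + 0.4000·140.0)/12.40 = 6.645 mg/L.
After outfall 2: Q = 12.40 + 0.6810 = 13.08 m³/s; C = (12.40·6.645 + 0.6810·129.0)/13.08 = 13.01 mg/L.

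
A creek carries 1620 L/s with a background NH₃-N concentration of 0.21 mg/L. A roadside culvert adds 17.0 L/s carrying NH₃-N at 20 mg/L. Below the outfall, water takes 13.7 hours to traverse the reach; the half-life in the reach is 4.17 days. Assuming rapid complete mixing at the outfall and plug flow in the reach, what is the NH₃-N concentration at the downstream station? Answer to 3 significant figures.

0.378 mg/L

Mass balance: C = (1620·0.2100 + 17.00·20.00) / 1637 = 680.2/1637 = 0.4155 mg/L.
Half-life 4.17 d → k = ln 2 / 4.17 = 0.1662 d⁻¹.
Applying C = C₀e^(−kt): 0.4155 × 0.9095 = 0.3779 mg/L.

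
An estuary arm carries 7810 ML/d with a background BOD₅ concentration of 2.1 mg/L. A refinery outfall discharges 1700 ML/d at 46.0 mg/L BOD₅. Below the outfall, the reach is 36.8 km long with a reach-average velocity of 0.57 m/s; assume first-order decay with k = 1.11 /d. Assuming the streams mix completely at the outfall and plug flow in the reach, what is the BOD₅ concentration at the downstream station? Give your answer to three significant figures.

4.34 mg/L

After mixing, C = (7810·2.100 + 1700·46.00) / 9510 = 94600/9510 = 9.948 mg/L.
Travel time t = 36.8·1000 / 0.57 = 64560 s = 17.93 h.
Applying C = C₀e^(−kt): 9.948 × 0.4363 = 4.340 mg/L.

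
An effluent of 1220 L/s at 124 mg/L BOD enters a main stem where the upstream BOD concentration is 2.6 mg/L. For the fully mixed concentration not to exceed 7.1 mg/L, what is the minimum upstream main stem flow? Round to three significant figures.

31700 L/s

Set C_mix = 7.1: (Q·2.600 + 1220·124.0) / (Q + 1220) = 7.1
→ Q = 1220·(124.0 − 7.1)/(7.1 − 2.600) = 31690 L/s.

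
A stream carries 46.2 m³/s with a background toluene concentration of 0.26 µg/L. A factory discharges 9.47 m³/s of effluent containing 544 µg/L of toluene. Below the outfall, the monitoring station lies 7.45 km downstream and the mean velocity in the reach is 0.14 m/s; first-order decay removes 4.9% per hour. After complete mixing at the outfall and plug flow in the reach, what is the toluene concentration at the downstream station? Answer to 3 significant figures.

44.1 µg/L

After mixing, C = (46.20·0.2600 + 9.470·544.0) / 55.67 = 5164/55.67 = 92.76 µg/L.
Travel time t = 7.45·1000 / 0.14 = 53210 s = 14.78 h.
4.9%/h lost → k = −ln(1 − 0.049) = 0.05024 h⁻¹.
First-order decay: C = 92.76·exp(−k·t) = 92.76·0.4758 = 44.14 µg/L.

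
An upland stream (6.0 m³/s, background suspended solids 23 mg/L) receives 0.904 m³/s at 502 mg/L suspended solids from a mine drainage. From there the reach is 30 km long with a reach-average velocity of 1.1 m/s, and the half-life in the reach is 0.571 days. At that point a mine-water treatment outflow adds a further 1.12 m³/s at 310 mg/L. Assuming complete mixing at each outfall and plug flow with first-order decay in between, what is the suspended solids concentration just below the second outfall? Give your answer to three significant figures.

93.5 mg/L

After mixing, C = (6.000·23.00 + 0.9040·502.0) / 6.904 = 591.8/6.904 = 85.72 mg/L; combined flow 6.904 m³/s.
Travel time t = 30·1000 / 1.1 = 27270 s = 7.576 h.
Half-life 0.571 d → k = ln 2 / 0.571 = 1.214 d⁻¹.
Decay over the reach: 85.72·exp(−kt) = 85.72·0.6817 = 58.43 mg/L.
At the second outfall, C = (6.904·58.43 + 1.120·310.0) / (6.904 + 1.120) = 93.55 mg/L.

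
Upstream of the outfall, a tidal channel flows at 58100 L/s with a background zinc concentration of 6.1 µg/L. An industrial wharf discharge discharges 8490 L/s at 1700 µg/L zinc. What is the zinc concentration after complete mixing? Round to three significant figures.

Flow-weighted average: C = (58100·6.100 + 8490·1700) / 66590 = 14790000/66590 = 222.1 µg/L.

222 µg/L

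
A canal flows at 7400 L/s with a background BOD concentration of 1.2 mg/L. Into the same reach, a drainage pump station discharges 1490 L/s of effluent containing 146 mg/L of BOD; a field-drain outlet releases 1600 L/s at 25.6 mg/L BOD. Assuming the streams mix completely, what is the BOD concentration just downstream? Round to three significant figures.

25.5 mg/L

After mixing, C = (7400·1.200 + 1490·146.0 + 1600·25.60) / 10490 = 267400/10490 = 25.49 mg/L.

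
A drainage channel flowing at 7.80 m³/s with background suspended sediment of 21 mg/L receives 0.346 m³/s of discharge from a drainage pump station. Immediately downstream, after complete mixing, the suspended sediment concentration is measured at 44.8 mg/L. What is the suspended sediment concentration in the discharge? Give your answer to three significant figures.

581 mg/L

Mass balance: 7.800·21.00 + 0.3460·Cₑ = 8.146·44.80
→ Cₑ = (8.146·44.80 − 7.800·21.00) / 0.3460 = 581.3 mg/L.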